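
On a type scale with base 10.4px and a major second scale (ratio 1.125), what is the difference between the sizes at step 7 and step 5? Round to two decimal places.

4.98px

Step 5: 10.4 × 1.125⁵ = 18.7411px
Step 7: 10.4 × 1.125⁷ = 23.7193px
Difference: 23.7193 − 18.7411 = 4.9782px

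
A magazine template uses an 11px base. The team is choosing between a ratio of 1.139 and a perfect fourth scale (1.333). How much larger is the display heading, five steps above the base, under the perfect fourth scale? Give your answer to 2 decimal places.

25.21px

At 1.139: 11.0 × 1.139⁵ = 21.0868px
Perfect fourth: 11.0 × 1.333⁵ = 46.2960px
Difference: 46.2960 − 21.0868 = 25.2092px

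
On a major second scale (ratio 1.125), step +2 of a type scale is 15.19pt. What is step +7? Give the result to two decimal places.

27.37pt

The gap is 7 − (2) = 5 steps, so the factor is 1.125^5.
15.19 × 1.125⁵ = 15.19 × 1.80203 ≈ 27.373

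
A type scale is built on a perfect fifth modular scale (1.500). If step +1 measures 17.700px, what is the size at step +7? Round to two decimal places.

17.700 × 1.500⁶ = 17.700 × 11.39062 ≈ 201.614

201.61px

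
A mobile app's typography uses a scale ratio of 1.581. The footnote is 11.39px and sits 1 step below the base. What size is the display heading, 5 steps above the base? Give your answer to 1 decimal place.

177.9px

11.39 × 1.581⁶ = 11.39 × 15.61677 ≈ 177.875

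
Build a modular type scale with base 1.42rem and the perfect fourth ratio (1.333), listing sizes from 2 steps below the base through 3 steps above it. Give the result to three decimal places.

Step -2: 1.42 ÷ 1.333² = 0.799
Step -1: 1.42 ÷ 1.333 = 1.065
Step 0: 1.42rem
Step 1: 1.42 × 1.333 = 1.893
Step 2: 1.42 × 1.333² = 2.523
Step 3: 1.42 × 1.333³ = 3.363

0.799rem, 1.065rem, 1.420rem, 1.893rem, 2.523rem, 3.363rem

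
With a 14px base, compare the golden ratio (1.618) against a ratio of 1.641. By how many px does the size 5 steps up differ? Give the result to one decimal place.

Golden ratio: 14.0 × 1.618⁵ = 155.246px
At 1.641: 14.0 × 1.641⁵ = 166.598px
Difference: 166.598 − 155.246 = 11.352px

11.4px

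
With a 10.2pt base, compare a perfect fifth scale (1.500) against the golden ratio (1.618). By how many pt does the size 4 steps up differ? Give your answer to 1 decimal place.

Perfect fifth: 10.2 × 1.500⁴ = 51.637pt
Golden ratio: 10.2 × 1.618⁴ = 69.906pt
Difference: 69.906 − 51.637 = 18.269pt

18.3pt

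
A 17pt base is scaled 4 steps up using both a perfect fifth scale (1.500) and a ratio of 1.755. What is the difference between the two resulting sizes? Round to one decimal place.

75.2pt

Perfect fifth: 17.0 × 1.500⁴ = 86.062pt
At 1.755: 17.0 × 1.755⁴ = 161.271pt
Difference: 161.271 − 86.062 = 75.209pt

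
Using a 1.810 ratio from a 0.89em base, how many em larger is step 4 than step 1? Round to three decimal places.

7.941em

Step 1: 0.89 × 1.810 = 1.61090em
Step 4: 0.89 × 1.810⁴ = 9.55222em
Difference: 9.55222 − 1.61090 = 7.94132em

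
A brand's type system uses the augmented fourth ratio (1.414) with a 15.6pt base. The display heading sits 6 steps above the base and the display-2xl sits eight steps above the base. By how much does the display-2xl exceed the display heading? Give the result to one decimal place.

124.6pt

Step 6: 15.6 × 1.414⁶ = 124.687pt
Step 8: 15.6 × 1.414⁸ = 249.299pt
Difference: 249.299 − 124.687 = 124.612pt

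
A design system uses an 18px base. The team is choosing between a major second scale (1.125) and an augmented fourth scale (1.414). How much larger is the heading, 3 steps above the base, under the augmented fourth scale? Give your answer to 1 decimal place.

Major second: 18.0 × 1.125³ = 25.629px
Augmented fourth: 18.0 × 1.414³ = 50.889px
Difference: 50.889 − 25.629 = 25.260px

25.3px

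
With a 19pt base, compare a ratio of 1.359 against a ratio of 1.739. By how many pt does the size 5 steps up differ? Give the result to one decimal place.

At 1.359: 19.0 × 1.359⁵ = 88.075pt
At 1.739: 19.0 × 1.739⁵ = 302.170pt
Difference: 302.170 − 88.075 = 214.095pt

214.1pt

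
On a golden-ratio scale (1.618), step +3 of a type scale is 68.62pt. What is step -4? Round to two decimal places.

68.62 ÷ 1.618⁷ = 68.62 ÷ 29.03017 ≈ 2.364

2.36pt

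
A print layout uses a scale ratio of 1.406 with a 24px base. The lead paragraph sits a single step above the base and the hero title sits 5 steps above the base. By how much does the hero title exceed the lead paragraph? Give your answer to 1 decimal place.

98.1px

Step 1: 24.0 × 1.406 = 33.744px
Step 5: 24.0 × 1.406⁵ = 131.868px
Difference: 131.868 − 33.744 = 98.124px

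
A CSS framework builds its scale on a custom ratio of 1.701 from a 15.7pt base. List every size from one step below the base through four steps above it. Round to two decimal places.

9.23pt, 15.70pt, 26.71pt, 45.43pt, 77.27pt, 131.44pt

Step -1: 15.7 ÷ 1.701 = 9.23
Step 0: 15.7pt
Step 1: 15.7 × 1.701 = 26.71
Step 2: 15.7 × 1.701² = 45.43
Step 3: 15.7 × 1.701³ = 77.27
Step 4: 15.7 × 1.701⁴ = 131.44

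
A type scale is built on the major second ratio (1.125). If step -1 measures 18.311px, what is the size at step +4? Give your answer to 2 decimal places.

The gap is 4 − (-1) = 5 steps, so the factor is 1.125^5.
18.311 × 1.125⁵ = 18.311 × 1.80203 ≈ 32.997

33.00px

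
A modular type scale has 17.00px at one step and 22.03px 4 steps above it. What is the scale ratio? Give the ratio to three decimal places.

The ratio satisfies 17.00 × r⁴ = 22.03, so r = (22.03 / 17.00)^(1/4).
r = 1.2959^(1/4) ≈ 1.0669

1.067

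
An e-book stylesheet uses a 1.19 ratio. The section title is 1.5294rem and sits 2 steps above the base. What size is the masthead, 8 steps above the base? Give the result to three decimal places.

4.343rem

1.5294 × 1.19⁶ = 1.5294 × 2.83976 ≈ 4.343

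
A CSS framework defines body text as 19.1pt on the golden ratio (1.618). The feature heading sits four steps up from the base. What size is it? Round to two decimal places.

19.1 × 1.618⁴ = 19.1 × 6.85353 ≈ 130.90

130.90pt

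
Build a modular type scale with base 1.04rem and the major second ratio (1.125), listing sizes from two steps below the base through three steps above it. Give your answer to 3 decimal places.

0.822rem, 0.924rem, 1.040rem, 1.170rem, 1.316rem, 1.481rem

Step -2: 1.04 ÷ 1.125² = 0.822
Step -1: 1.04 ÷ 1.125 = 0.924
Step 0: 1.04rem
Step 1: 1.04 × 1.125 = 1.170
Step 2: 1.04 × 1.125² = 1.316
Step 3: 1.04 × 1.125³ = 1.481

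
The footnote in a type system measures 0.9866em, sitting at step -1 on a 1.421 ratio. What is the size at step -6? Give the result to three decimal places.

The gap is -6 − (-1) = -5 steps, so the factor is 1.421^-5.
0.9866 ÷ 1.421⁵ = 0.9866 ÷ 5.79389 ≈ 0.170

0.170em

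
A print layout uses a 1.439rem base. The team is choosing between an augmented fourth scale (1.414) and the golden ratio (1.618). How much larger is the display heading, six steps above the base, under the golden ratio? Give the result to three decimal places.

Augmented fourth: 1.439 × 1.414⁶ = 11.50157rem
Golden ratio: 1.439 × 1.618⁶ = 25.81855rem
Difference: 25.81855 − 11.50157 = 14.31698rem

14.317rem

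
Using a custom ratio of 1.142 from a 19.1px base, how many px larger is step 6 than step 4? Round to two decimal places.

9.88px

Step 4: 19.1 × 1.142⁴ = 32.4861px
Step 6: 19.1 × 1.142⁶ = 42.3672px
Difference: 42.3672 − 32.4861 = 9.8811px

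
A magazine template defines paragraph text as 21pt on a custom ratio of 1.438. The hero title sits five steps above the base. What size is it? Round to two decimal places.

21.0 × 1.438⁵ = 21.0 × 6.14886 ≈ 129.13

129.13pt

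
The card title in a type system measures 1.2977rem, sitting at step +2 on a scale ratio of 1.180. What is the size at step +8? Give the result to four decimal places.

The gap is 8 − (2) = 6 steps, so the factor is 1.180^6.
1.2977 × 1.180⁶ = 1.2977 × 2.69955 ≈ 3.5032

3.5032rem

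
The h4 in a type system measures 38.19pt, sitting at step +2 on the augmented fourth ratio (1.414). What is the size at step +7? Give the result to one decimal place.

Moving from step +2 to step +7 is 5 steps up, so multiply by r⁵.
38.19 × 1.414⁵ = 38.19 × 5.65258 ≈ 215.872

215.9pt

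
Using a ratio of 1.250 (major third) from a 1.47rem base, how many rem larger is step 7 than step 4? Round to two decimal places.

3.42rem

Step 4: 1.47 × 1.250⁴ = 3.5889rem
Step 7: 1.47 × 1.250⁷ = 7.0095rem
Difference: 7.0095 − 3.5889 = 3.4206rem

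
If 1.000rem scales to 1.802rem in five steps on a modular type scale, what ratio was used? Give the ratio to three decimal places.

r⁵ = 1.802 / 1.000, so r = (1.802/1.000)^(1/5).
r = 1.8020^(1/5) ≈ 1.1250

1.125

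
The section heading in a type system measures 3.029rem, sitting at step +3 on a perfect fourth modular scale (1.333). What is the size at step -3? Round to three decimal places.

3.029 ÷ 1.333⁶ = 3.029 ÷ 5.61023 ≈ 0.540

0.540rem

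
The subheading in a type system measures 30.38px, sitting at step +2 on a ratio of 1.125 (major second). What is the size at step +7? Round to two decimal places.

54.75px

The gap is 7 − (2) = 5 steps, so the factor is 1.125^5.
30.38 × 1.125⁵ = 30.38 × 1.80203 ≈ 54.746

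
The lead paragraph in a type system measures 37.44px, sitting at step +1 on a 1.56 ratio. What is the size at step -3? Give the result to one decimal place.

6.3px

37.44 ÷ 1.56⁴ = 37.44 ÷ 5.92241 ≈ 6.322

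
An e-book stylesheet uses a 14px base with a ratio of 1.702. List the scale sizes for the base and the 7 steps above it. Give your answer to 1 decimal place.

Step 0: 14px
Step 1: 14.0 × 1.702 = 23.8
Step 2: 14.0 × 1.702² = 40.6
Step 3: 14.0 × 1.702³ = 69.0
Step 4: 14.0 × 1.702⁴ = 117.5
Step 5: 14.0 × 1.702⁵ = 200.0
Step 6: 14.0 × 1.702⁶ = 340.3
Step 7: 14.0 × 1.702⁷ = 579.2

14.0px, 23.8px, 40.6px, 69.0px, 117.5px, 200.0px, 340.3px, 579.2px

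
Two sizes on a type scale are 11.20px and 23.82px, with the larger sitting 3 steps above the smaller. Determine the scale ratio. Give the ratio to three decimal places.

r³ = 23.82 / 11.20, so r = (23.82/11.20)^(1/3).
r = 2.1268^(1/3) ≈ 1.2860

1.286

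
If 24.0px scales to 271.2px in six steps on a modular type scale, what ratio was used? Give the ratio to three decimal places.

1.498

The ratio satisfies 24.0 × r⁶ = 271.2, so r = (271.2 / 24.0)^(1/6).
r = 11.3000^(1/6) ≈ 1.4980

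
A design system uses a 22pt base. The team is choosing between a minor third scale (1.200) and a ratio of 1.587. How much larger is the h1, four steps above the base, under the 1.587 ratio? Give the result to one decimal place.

Minor third: 22.0 × 1.200⁴ = 45.619pt
At 1.587: 22.0 × 1.587⁴ = 139.550pt
Difference: 139.550 − 45.619 = 93.931pt

93.9pt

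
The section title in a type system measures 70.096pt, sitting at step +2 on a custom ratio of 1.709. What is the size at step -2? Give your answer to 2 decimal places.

8.22pt

70.096 ÷ 1.709⁴ = 70.096 ÷ 8.53038 ≈ 8.217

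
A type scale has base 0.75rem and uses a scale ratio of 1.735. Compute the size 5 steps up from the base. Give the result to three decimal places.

11.791rem

0.75 × 1.735⁵ = 0.75 × 15.72162 ≈ 11.791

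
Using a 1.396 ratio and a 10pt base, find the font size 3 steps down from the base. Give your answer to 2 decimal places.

10.0 ÷ 1.396³ = 10.0 ÷ 2.72055 ≈ 3.68

3.68pt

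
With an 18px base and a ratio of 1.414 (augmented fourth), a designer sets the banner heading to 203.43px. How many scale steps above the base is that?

7

1.414ⁿ = 203.43 / 18 = 11.3017
n = ln(11.3017) / ln(1.414) = 2.4250 / 0.3464 ≈ 7.00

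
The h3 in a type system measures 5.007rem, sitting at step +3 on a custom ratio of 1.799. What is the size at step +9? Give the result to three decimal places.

5.007 × 1.799⁶ = 5.007 × 33.89901 ≈ 169.732

169.732rem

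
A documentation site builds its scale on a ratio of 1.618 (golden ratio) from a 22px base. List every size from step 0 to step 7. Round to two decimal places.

22.00px, 35.60px, 57.59px, 93.19px, 150.78px, 243.96px, 394.72px, 638.66px

Step 0: 22px
Step 1: 22.0 × 1.618 = 35.60
Step 2: 22.0 × 1.618² = 57.59
Step 3: 22.0 × 1.618³ = 93.19
Step 4: 22.0 × 1.618⁴ = 150.78
Step 5: 22.0 × 1.618⁵ = 243.96
Step 6: 22.0 × 1.618⁶ = 394.72
Step 7: 22.0 × 1.618⁷ = 638.66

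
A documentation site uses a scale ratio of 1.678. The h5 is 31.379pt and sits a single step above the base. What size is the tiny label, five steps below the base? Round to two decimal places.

1.41pt

31.379 ÷ 1.678⁶ = 31.379 ÷ 22.32296 ≈ 1.406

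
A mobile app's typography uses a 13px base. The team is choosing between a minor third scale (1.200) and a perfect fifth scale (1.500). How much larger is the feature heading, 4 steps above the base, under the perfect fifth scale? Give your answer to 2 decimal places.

Minor third: 13.0 × 1.200⁴ = 26.9568px
Perfect fifth: 13.0 × 1.500⁴ = 65.8125px
Difference: 65.8125 − 26.9568 = 38.8557px

38.86px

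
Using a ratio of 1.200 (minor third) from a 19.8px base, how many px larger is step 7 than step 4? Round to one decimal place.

29.9px

Step 4: 19.8 × 1.200⁴ = 41.057px
Step 7: 19.8 × 1.200⁷ = 70.947px
Difference: 70.947 − 41.057 = 29.890px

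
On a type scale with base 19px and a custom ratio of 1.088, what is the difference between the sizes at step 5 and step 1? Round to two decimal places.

8.29px

Step 1: 19.0 × 1.088 = 20.6720px
Step 5: 19.0 × 1.088⁵ = 28.9666px
Difference: 28.9666 − 20.6720 = 8.2946px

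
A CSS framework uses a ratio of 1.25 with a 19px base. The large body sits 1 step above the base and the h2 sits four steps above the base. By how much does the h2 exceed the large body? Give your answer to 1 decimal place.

22.6px

Step 1: 19.0 × 1.25 = 23.750px
Step 4: 19.0 × 1.25⁴ = 46.387px
Difference: 46.387 − 23.750 = 22.637px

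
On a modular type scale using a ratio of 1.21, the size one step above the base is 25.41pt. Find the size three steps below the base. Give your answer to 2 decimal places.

11.85pt

Moving from step +1 to step -3 is 4 steps down, so divide by r⁴.
25.41 ÷ 1.21⁴ = 25.41 ÷ 2.14359 ≈ 11.854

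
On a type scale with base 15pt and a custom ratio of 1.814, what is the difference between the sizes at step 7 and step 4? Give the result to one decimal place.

807.1pt

Step 4: 15.0 × 1.814⁴ = 162.420pt
Step 7: 15.0 × 1.814⁷ = 969.510pt
Difference: 969.510 − 162.420 = 807.090pt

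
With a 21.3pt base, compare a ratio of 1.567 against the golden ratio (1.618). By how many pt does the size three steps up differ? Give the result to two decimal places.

At 1.567: 21.3 × 1.567³ = 81.9571pt
Golden ratio: 21.3 × 1.618³ = 90.2226pt
Difference: 90.2226 − 81.9571 = 8.2655pt

8.27pt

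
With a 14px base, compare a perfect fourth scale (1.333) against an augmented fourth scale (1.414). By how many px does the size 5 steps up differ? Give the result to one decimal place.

20.2px

Perfect fourth: 14.0 × 1.333⁵ = 58.922px
Augmented fourth: 14.0 × 1.414⁵ = 79.136px
Difference: 79.136 − 58.922 = 20.214px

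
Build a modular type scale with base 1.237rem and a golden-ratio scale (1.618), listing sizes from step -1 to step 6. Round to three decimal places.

0.765rem, 1.237rem, 2.001rem, 3.238rem, 5.240rem, 8.478rem, 13.717rem, 22.194rem

Step -1: 1.237 ÷ 1.618 = 0.765
Step 0: 1.237rem
Step 1: 1.237 × 1.618 = 2.001
Step 2: 1.237 × 1.618² = 3.238
Step 3: 1.237 × 1.618³ = 5.240
Step 4: 1.237 × 1.618⁴ = 8.478
Step 5: 1.237 × 1.618⁵ = 13.717
Step 6: 1.237 × 1.618⁶ = 22.194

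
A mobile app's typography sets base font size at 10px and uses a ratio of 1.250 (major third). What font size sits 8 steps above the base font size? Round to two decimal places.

59.60px

Every step multiplies by the scale ratio.
10.0 × 1.250⁸ = 10.0 × 5.96046 ≈ 59.60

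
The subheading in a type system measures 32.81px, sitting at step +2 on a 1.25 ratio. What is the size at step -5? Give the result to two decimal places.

6.88px

32.81 ÷ 1.25⁷ = 32.81 ÷ 4.76837 ≈ 6.881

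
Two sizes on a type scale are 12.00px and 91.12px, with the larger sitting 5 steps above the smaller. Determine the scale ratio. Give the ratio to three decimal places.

r⁵ = 91.12 / 12.00, so r = (91.12/12.00)^(1/5).
r = 7.5933^(1/5) ≈ 1.5000

1.500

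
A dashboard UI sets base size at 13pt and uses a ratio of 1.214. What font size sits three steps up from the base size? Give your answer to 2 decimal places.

13.0 × 1.214³ = 13.0 × 1.78919 ≈ 23.26

23.26pt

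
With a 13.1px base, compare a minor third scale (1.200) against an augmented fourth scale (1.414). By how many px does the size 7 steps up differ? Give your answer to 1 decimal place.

Minor third: 13.1 × 1.200⁷ = 46.940px
Augmented fourth: 13.1 × 1.414⁷ = 148.053px
Difference: 148.053 − 46.940 = 101.113px

101.1px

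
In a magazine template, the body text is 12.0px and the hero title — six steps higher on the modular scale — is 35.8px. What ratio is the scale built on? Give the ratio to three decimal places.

1.200

r⁶ = 35.8 / 12.0, so r = (35.8/12.0)^(1/6).
r = 2.9833^(1/6) ≈ 1.1998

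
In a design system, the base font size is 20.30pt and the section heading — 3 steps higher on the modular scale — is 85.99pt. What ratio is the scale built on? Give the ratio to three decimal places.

1.618

The ratio satisfies 20.30 × r³ = 85.99, so r = (85.99 / 20.30)^(1/3).
r = 4.2360^(1/3) ≈ 1.6180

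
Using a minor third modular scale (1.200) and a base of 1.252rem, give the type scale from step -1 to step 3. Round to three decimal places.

1.043rem, 1.252rem, 1.502rem, 1.803rem, 2.163rem

Step -1: 1.252 ÷ 1.200 = 1.043
Step 0: 1.252rem
Step 1: 1.252 × 1.200 = 1.502
Step 2: 1.252 × 1.200² = 1.803
Step 3: 1.252 × 1.200³ = 2.163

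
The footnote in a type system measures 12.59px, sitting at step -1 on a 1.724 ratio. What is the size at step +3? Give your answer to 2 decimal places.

12.59 × 1.724⁴ = 12.59 × 8.83383 ≈ 111.218

111.22px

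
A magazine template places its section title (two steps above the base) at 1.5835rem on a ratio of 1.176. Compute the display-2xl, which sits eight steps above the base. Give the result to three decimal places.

4.189rem

Moving from step +2 to step +8 is 6 steps up, so multiply by r⁶.
1.5835 × 1.176⁶ = 1.5835 × 2.64511 ≈ 4.189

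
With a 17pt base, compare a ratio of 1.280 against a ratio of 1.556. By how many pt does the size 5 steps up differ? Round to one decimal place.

At 1.280: 17.0 × 1.280⁵ = 58.412pt
At 1.556: 17.0 × 1.556⁵ = 155.059pt
Difference: 155.059 − 58.412 = 96.647pt

96.6pt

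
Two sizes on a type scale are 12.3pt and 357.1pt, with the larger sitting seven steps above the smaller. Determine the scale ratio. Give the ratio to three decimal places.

1.618

The ratio satisfies 12.3 × r⁷ = 357.1, so r = (357.1 / 12.3)^(1/7).
r = 29.0325^(1/7) ≈ 1.6180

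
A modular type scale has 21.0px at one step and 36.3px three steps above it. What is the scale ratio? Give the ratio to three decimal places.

r³ = 36.3 / 21.0, so r = (36.3/21.0)^(1/3).
r = 1.7286^(1/3) ≈ 1.2001

1.200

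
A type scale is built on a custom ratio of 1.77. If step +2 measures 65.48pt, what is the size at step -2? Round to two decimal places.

The gap is -2 − (2) = -4 steps, so the factor is 1.77^-4.
65.48 ÷ 1.77⁴ = 65.48 ÷ 9.81506 ≈ 6.671

6.67pt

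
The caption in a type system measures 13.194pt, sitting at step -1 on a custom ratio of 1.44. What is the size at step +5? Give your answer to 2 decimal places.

13.194 × 1.44⁶ = 13.194 × 8.91610 ≈ 117.639

117.64pt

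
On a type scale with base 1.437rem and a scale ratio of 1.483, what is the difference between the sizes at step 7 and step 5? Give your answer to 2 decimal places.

Step 5: 1.437 × 1.483⁵ = 10.3077rem
Step 7: 1.437 × 1.483⁷ = 22.6697rem
Difference: 22.6697 − 10.3077 = 12.3620rem

12.36rem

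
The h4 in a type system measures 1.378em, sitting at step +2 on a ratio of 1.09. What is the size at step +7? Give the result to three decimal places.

The gap is 7 − (2) = 5 steps, so the factor is 1.09^5.
1.378 × 1.09⁵ = 1.378 × 1.53862 ≈ 2.120

2.120em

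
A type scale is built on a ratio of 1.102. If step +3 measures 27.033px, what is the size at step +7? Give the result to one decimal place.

39.9px

Moving from step +3 to step +7 is 4 steps up, so multiply by r⁴.
27.033 × 1.102⁴ = 27.033 × 1.47478 ≈ 39.868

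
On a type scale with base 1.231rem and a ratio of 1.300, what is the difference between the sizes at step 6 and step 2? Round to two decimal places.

Step 2: 1.231 × 1.300² = 2.0804rem
Step 6: 1.231 × 1.300⁶ = 5.9418rem
Difference: 5.9418 − 2.0804 = 3.8614rem

3.86rem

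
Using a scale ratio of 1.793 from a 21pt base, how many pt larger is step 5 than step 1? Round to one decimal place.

351.5pt

Step 1: 21.0 × 1.793 = 37.653pt
Step 5: 21.0 × 1.793⁵ = 389.153pt
Difference: 389.153 − 37.653 = 351.500pt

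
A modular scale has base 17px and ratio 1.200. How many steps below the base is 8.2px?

1.200ⁿ = 17 / 8.2 = 2.0732
n = ln(2.0732) / ln(1.200) = 0.7291 / 0.1823 ≈ 4.00

4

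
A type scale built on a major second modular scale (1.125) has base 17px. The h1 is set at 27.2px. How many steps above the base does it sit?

4

1.125ⁿ = 27.2 / 17 = 1.6000
n = ln(1.6000) / ln(1.125) = 0.4700 / 0.1178 ≈ 3.99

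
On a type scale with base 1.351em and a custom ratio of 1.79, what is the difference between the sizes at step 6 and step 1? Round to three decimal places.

42.022em

Step 1: 1.351 × 1.79 = 2.41829em
Step 6: 1.351 × 1.79⁶ = 44.43995em
Difference: 44.43995 − 2.41829 = 42.02166em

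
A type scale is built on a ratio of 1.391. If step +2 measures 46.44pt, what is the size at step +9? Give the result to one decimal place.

Moving from step +2 to step +9 is 7 steps up, so multiply by r⁷.
46.44 × 1.391⁷ = 46.44 × 10.07604 ≈ 467.931

467.9pt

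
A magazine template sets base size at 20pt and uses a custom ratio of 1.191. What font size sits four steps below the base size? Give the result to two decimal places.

20.0 ÷ 1.191⁴ = 20.0 ÷ 2.01209 ≈ 9.94

9.94pt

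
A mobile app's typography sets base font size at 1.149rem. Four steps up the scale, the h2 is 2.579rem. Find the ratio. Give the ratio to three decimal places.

1.224

The ratio satisfies 1.149 × r⁴ = 2.579, so r = (2.579 / 1.149)^(1/4).
r = 2.2446^(1/4) ≈ 1.2240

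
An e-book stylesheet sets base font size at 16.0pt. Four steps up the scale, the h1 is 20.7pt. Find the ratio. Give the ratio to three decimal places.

1.067

r⁴ = 20.7 / 16.0, so r = (20.7/16.0)^(1/4).
r = 1.2937^(1/4) ≈ 1.0665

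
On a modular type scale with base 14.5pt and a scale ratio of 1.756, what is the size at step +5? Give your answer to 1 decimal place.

242.1pt

14.5 × 1.756⁵ = 14.5 × 16.69639 ≈ 242.10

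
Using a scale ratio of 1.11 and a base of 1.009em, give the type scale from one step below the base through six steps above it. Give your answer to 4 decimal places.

0.9090em, 1.0090em, 1.1200em, 1.2432em, 1.3799em, 1.5317em, 1.7002em, 1.8872em

Step -1: 1.009 ÷ 1.11 = 0.9090
Step 0: 1.009em
Step 1: 1.009 × 1.11 = 1.1200
Step 2: 1.009 × 1.11² = 1.2432
Step 3: 1.009 × 1.11³ = 1.3799
Step 4: 1.009 × 1.11⁴ = 1.5317
Step 5: 1.009 × 1.11⁵ = 1.7002
Step 6: 1.009 × 1.11⁶ = 1.8872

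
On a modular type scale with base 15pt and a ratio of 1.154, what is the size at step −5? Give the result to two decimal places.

15.0 ÷ 1.154⁵ = 15.0 ÷ 2.04658 ≈ 7.33

7.33pt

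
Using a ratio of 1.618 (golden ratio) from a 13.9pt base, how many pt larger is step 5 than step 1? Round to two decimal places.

131.65pt

Step 1: 13.9 × 1.618 = 22.4902pt
Step 5: 13.9 × 1.618⁵ = 154.1372pt
Difference: 154.1372 − 22.4902 = 131.6470pt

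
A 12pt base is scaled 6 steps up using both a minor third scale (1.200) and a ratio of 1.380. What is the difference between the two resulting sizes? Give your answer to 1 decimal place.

47.0pt

Minor third: 12.0 × 1.200⁶ = 35.832pt
At 1.380: 12.0 × 1.380⁶ = 82.881pt
Difference: 82.881 − 35.832 = 47.049pt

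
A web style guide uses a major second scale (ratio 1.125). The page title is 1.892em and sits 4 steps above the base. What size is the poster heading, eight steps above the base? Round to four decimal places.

3.0306em

The gap is 8 − (4) = 4 steps, so the factor is 1.125^4.
1.892 × 1.125⁴ = 1.892 × 1.60181 ≈ 3.0306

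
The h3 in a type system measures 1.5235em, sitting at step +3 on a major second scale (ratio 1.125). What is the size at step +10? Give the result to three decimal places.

3.475em

Moving from step +3 to step +10 is 7 steps up, so multiply by r⁷.
1.5235 × 1.125⁷ = 1.5235 × 2.28070 ≈ 3.475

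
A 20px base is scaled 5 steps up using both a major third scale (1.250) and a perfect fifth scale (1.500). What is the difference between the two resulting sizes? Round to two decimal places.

Major third: 20.0 × 1.250⁵ = 61.0352px
Perfect fifth: 20.0 × 1.500⁵ = 151.8750px
Difference: 151.8750 − 61.0352 = 90.8398px

90.84px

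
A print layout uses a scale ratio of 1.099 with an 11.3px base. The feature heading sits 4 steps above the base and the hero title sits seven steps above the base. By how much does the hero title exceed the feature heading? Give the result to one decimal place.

5.4px

Step 4: 11.3 × 1.099⁴ = 16.484px
Step 7: 11.3 × 1.099⁷ = 21.881px
Difference: 21.881 − 16.484 = 5.397px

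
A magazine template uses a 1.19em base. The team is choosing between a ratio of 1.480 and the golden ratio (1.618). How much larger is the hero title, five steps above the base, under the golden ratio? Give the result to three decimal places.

At 1.480: 1.19 × 1.480⁵ = 8.44998em
Golden ratio: 1.19 × 1.618⁵ = 13.19592em
Difference: 13.19592 − 8.44998 = 4.74594em

4.746em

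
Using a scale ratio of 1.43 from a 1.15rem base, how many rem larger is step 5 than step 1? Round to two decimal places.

5.23rem

Step 1: 1.15 × 1.43 = 1.6445rem
Step 5: 1.15 × 1.43⁵ = 6.8767rem
Difference: 6.8767 − 1.6445 = 5.2322rem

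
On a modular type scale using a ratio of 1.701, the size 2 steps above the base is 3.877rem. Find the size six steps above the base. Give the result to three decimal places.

Moving from step +2 to step +6 is 4 steps up, so multiply by r⁴.
3.877 × 1.701⁴ = 3.877 × 8.37177 ≈ 32.457

32.457rem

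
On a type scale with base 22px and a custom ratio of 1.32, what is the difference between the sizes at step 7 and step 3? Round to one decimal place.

Step 3: 22.0 × 1.32³ = 50.599px
Step 7: 22.0 × 1.32⁷ = 153.617px
Difference: 153.617 − 50.599 = 103.018px

103.0px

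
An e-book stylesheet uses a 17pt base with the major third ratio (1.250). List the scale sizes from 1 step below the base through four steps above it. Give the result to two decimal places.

13.60pt, 17.00pt, 21.25pt, 26.56pt, 33.20pt, 41.50pt

Step -1: 17.0 ÷ 1.250 = 13.60
Step 0: 17pt
Step 1: 17.0 × 1.250 = 21.25
Step 2: 17.0 × 1.250² = 26.56
Step 3: 17.0 × 1.250³ = 33.20
Step 4: 17.0 × 1.250⁴ = 41.50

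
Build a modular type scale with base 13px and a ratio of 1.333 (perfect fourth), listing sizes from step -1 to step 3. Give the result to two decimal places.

9.75px, 13.00px, 17.33px, 23.10px, 30.79px

Step -1: 13.0 ÷ 1.333 = 9.75
Step 0: 13px
Step 1: 13.0 × 1.333 = 17.33
Step 2: 13.0 × 1.333² = 23.10
Step 3: 13.0 × 1.333³ = 30.79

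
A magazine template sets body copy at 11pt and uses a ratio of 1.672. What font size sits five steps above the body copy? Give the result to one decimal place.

143.7pt

11.0 × 1.672⁵ = 11.0 × 13.06716 ≈ 143.74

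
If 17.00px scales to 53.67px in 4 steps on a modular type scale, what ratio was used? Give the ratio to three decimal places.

The ratio satisfies 17.00 × r⁴ = 53.67, so r = (53.67 / 17.00)^(1/4).
r = 3.1571^(1/4) ≈ 1.3330

1.333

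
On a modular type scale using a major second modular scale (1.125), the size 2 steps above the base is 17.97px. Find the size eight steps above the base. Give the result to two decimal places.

17.97 × 1.125⁶ = 17.97 × 2.02729 ≈ 36.430

36.43px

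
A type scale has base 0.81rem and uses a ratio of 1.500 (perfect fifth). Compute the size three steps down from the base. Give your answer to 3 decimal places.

Each step on a modular scale multiplies by the ratio, so the size n steps from the base is base × ratioⁿ.
0.81 ÷ 1.500³ = 0.81 ÷ 3.37500 ≈ 0.240

0.240rem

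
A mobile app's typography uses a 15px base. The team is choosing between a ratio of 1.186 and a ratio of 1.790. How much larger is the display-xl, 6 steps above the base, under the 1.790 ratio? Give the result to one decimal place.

451.7px

At 1.186: 15.0 × 1.186⁶ = 41.745px
At 1.790: 15.0 × 1.790⁶ = 493.412px
Difference: 493.412 − 41.745 = 451.667px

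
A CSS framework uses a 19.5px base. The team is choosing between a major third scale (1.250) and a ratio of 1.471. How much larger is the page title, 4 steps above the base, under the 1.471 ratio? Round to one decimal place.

Major third: 19.5 × 1.250⁴ = 47.607px
At 1.471: 19.5 × 1.471⁴ = 91.303px
Difference: 91.303 − 47.607 = 43.696px

43.7px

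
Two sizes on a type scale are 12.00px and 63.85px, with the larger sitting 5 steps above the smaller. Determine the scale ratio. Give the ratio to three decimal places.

1.397

The ratio satisfies 12.00 × r⁵ = 63.85, so r = (63.85 / 12.00)^(1/5).
r = 5.3208^(1/5) ≈ 1.3970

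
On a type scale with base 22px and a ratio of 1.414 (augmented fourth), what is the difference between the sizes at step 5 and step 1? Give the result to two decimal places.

93.25px

Step 1: 22.0 × 1.414 = 31.1080px
Step 5: 22.0 × 1.414⁵ = 124.3569px
Difference: 124.3569 − 31.1080 = 93.2489px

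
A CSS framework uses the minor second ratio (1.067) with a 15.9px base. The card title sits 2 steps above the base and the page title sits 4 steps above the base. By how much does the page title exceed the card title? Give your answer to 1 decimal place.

Step 2: 15.9 × 1.067² = 18.102px
Step 4: 15.9 × 1.067⁴ = 20.609px
Difference: 20.609 − 18.102 = 2.507px

2.5px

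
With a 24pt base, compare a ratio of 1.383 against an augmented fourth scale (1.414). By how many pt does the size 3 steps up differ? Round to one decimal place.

At 1.383: 24.0 × 1.383³ = 63.486pt
Augmented fourth: 24.0 × 1.414³ = 67.852pt
Difference: 67.852 − 63.486 = 4.366pt

4.4pt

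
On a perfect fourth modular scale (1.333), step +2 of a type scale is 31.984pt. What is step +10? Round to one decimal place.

Moving from step +2 to step +10 is 8 steps up, so multiply by r⁸.
31.984 × 1.333⁸ = 31.984 × 9.96876 ≈ 318.841

318.8pt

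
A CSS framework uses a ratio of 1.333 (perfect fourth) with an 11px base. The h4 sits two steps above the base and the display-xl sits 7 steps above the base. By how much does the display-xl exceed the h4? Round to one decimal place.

Step 2: 11.0 × 1.333² = 19.546px
Step 7: 11.0 × 1.333⁷ = 82.263px
Difference: 82.263 − 19.546 = 62.717px

62.7px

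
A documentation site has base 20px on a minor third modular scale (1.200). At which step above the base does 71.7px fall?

7

1.200ⁿ = 71.7 / 20 = 3.5850
n = ln(3.5850) / ln(1.200) = 1.2768 / 0.1823 ≈ 7.00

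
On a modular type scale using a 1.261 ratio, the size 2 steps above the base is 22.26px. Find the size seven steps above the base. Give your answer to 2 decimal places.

70.97px

Moving from step +2 to step +7 is 5 steps up, so multiply by r⁵.
22.26 × 1.261⁵ = 22.26 × 3.18842 ≈ 70.974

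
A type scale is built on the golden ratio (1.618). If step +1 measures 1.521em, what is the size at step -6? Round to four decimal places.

Moving from step +1 to step -6 is 7 steps down, so divide by r⁷.
1.521 ÷ 1.618⁷ = 1.521 ÷ 29.03017 ≈ 0.0524

0.0524em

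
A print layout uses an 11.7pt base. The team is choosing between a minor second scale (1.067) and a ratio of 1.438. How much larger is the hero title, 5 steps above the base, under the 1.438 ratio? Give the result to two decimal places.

Minor second: 11.7 × 1.067⁵ = 16.1811pt
At 1.438: 11.7 × 1.438⁵ = 71.9416pt
Difference: 71.9416 − 16.1811 = 55.7605pt

55.76pt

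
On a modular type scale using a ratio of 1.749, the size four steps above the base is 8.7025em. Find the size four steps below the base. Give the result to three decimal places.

8.7025 ÷ 1.749⁸ = 8.7025 ÷ 87.56257 ≈ 0.099

0.099em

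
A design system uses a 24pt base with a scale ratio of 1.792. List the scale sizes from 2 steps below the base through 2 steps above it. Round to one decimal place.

Step -2: 24.0 ÷ 1.792² = 7.5
Step -1: 24.0 ÷ 1.792 = 13.4
Step 0: 24pt
Step 1: 24.0 × 1.792 = 43.0
Step 2: 24.0 × 1.792² = 77.1

7.5pt, 13.4pt, 24.0pt, 43.0pt, 77.1pt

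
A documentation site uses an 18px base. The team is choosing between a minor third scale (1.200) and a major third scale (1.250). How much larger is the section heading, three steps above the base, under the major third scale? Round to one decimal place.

4.1px

Minor third: 18.0 × 1.200³ = 31.104px
Major third: 18.0 × 1.250³ = 35.156px
Difference: 35.156 − 31.104 = 4.052px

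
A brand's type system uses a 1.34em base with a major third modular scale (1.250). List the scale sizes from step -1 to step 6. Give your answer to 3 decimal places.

1.072em, 1.340em, 1.675em, 2.094em, 2.617em, 3.271em, 4.089em, 5.112em

Step -1: 1.34 ÷ 1.250 = 1.072
Step 0: 1.34em
Step 1: 1.34 × 1.250 = 1.675
Step 2: 1.34 × 1.250² = 2.094
Step 3: 1.34 × 1.250³ = 2.617
Step 4: 1.34 × 1.250⁴ = 3.271
Step 5: 1.34 × 1.250⁵ = 4.089
Step 6: 1.34 × 1.250⁶ = 5.112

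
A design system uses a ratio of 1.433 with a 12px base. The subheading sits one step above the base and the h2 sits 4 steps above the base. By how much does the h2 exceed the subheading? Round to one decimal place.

Step 1: 12.0 × 1.433 = 17.196px
Step 4: 12.0 × 1.433⁴ = 50.602px
Difference: 50.602 − 17.196 = 33.406px

33.4px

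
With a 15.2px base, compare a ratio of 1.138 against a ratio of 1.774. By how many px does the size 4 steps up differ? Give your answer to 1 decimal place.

125.0px

At 1.138: 15.2 × 1.138⁴ = 25.493px
At 1.774: 15.2 × 1.774⁴ = 150.542px
Difference: 150.542 − 25.493 = 125.049px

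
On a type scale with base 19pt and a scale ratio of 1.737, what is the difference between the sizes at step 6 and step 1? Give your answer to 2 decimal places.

488.86pt

Step 1: 19.0 × 1.737 = 33.0030pt
Step 6: 19.0 × 1.737⁶ = 521.8582pt
Difference: 521.8582 − 33.0030 = 488.8552pt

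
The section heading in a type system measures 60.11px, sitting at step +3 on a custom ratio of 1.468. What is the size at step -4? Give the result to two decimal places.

60.11 ÷ 1.468⁷ = 60.11 ÷ 14.69205 ≈ 4.091

4.09px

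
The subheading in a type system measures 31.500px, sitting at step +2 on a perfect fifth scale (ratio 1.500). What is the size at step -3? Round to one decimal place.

The gap is -3 − (2) = -5 steps, so the factor is 1.500^-5.
31.500 ÷ 1.500⁵ = 31.500 ÷ 7.59375 ≈ 4.148

4.1px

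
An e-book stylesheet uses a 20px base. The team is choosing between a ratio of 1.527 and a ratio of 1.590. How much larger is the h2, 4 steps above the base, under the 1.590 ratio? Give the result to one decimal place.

At 1.527: 20.0 × 1.527⁴ = 108.739px
At 1.590: 20.0 × 1.590⁴ = 127.826px
Difference: 127.826 − 108.739 = 19.087px

19.1px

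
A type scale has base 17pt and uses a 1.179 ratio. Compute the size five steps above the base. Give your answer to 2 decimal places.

Each step on a modular scale multiplies by the ratio, so the size n steps from the base is base × ratioⁿ.
17.0 × 1.179⁵ = 17.0 × 2.27808 ≈ 38.73

38.73pt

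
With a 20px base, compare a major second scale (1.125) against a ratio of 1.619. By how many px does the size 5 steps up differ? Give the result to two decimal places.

186.43px

Major second: 20.0 × 1.125⁵ = 36.0406px
At 1.619: 20.0 × 1.619⁵ = 222.4663px
Difference: 222.4663 − 36.0406 = 186.4257px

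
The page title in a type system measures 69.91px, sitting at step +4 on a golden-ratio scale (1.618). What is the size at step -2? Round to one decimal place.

69.91 ÷ 1.618⁶ = 69.91 ÷ 17.94201 ≈ 3.896

3.9px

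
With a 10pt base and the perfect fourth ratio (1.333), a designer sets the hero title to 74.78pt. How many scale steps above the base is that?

1.333ⁿ = 74.78 / 10 = 7.4780
n = ln(7.4780) / ln(1.333) = 2.0120 / 0.2874 ≈ 7.00

7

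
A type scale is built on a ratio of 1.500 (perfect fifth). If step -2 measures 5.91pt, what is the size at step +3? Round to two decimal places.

44.88pt

Moving from step -2 to step +3 is 5 steps up, so multiply by r⁵.
5.91 × 1.500⁵ = 5.91 × 7.59375 ≈ 44.879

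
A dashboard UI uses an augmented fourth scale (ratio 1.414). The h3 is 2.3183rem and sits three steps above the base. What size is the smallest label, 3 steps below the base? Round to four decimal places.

0.2901rem

2.3183 ÷ 1.414⁶ = 2.3183 ÷ 7.99275 ≈ 0.2901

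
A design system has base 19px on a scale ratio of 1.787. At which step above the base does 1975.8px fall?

1.787ⁿ = 1975.8 / 19 = 103.9895
n = ln(103.9895) / ln(1.787) = 4.6443 / 0.5805 ≈ 8.00

8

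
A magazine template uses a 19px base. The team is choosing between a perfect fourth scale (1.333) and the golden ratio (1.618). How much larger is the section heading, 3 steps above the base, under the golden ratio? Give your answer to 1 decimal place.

Perfect fourth: 19.0 × 1.333³ = 45.003px
Golden ratio: 19.0 × 1.618³ = 80.480px
Difference: 80.480 − 45.003 = 35.477px

35.5px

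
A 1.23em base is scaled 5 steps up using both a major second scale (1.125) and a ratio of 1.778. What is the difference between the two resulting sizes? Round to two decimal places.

Major second: 1.23 × 1.125⁵ = 2.2165em
At 1.778: 1.23 × 1.778⁵ = 21.8557em
Difference: 21.8557 − 2.2165 = 19.6392em

19.64em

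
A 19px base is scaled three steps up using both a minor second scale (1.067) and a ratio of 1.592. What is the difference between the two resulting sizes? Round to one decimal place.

Minor second: 19.0 × 1.067³ = 23.081px
At 1.592: 19.0 × 1.592³ = 76.662px
Difference: 76.662 − 23.081 = 53.581px

53.6px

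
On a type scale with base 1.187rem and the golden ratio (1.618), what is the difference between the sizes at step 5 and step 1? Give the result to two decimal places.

11.24rem

Step 1: 1.187 × 1.618 = 1.9206rem
Step 5: 1.187 × 1.618⁵ = 13.1626rem
Difference: 13.1626 − 1.9206 = 11.2420rem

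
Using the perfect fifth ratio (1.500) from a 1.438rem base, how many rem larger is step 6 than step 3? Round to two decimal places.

11.53rem

Step 3: 1.438 × 1.500³ = 4.8533rem
Step 6: 1.438 × 1.500⁶ = 16.3797rem
Difference: 16.3797 − 4.8533 = 11.5264rem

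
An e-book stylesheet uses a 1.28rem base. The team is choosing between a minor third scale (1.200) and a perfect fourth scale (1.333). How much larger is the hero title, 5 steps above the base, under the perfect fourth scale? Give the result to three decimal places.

Minor third: 1.28 × 1.200⁵ = 3.18505rem
Perfect fourth: 1.28 × 1.333⁵ = 5.38717rem
Difference: 5.38717 − 3.18505 = 2.20212rem

2.202rem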